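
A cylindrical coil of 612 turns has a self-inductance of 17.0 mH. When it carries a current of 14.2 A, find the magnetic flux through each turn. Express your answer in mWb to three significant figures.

Φ_B ≈ 0.394 mWb

From L = NΦ_B/I, the flux per turn is Φ_B = LI/N.
Φ_B = (1.700×10^-2 H)(14.2 A)/612 = 3.944×10^-4 Wb.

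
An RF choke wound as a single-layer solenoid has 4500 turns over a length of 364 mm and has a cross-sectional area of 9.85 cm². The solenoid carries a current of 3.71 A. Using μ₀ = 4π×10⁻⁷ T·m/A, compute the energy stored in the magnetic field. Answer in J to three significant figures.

A = 9.85 cm² = 9.850×10^-4 m².
L = μ₀N²A/ℓ = (4π×10⁻⁷)(4500)²(9.850×10^-4)/(0.364) = 6.886×10^-2 H.
U = ½LI² = ½(6.886×10^-2)(3.71)² = 0.4739 J.

U ≈ 0.474 J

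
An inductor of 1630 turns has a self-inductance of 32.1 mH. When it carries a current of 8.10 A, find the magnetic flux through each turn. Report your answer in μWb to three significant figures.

From L = NΦ_B/I, the flux per turn is Φ_B = LI/N.
Φ_B = (3.210×10^-2 H)(8.10 A)/1630 = 1.595×10^-4 Wb.

Φ_B ≈ 160 μWb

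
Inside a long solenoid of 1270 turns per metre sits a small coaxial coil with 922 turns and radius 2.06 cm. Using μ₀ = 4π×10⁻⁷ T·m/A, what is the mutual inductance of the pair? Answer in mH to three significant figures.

M ≈ 1.96 mH

The outer solenoid produces a uniform field B₁ = μ₀n₁I₁ across the inner coil,
so the flux linkage is N₂Φ = N₂B₁A₂ = μ₀n₁N₂A₂·I₁, giving M = μ₀n₁N₂A₂.
A₂ = πr² = π(2.060×10^-2 m)² = 1.333×10^-3 m².
M = (4π×10⁻⁷)(1270)(922)(1.333×10^-3) = 1.962×10^-3 H.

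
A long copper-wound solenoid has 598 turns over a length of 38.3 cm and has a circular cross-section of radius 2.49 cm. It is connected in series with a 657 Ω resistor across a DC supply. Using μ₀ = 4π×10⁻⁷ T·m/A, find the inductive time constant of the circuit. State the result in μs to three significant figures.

A = πr² = π(2.490×10^-2 m)² = 1.948×10^-3 m².
L = μ₀N²A/ℓ = (4π×10⁻⁷)(598)²(1.948×10^-3)/(0.383) = 2.285×10^-3 H.
τ = L/R = (2.285×10^-3)/(657) = 3.479×10^-6 s.

τ ≈ 3.48 μs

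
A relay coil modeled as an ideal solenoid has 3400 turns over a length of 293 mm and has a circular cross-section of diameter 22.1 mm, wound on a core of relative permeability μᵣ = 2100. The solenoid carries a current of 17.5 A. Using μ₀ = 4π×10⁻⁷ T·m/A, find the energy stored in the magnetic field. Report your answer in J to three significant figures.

U ≈ 6120 J

A = π(d/2)² = π(1.105×10^-2 m)² = 3.836×10^-4 m².
L = μ₀μᵣN²A/ℓ = (4π×10⁻⁷)(2100)(3400)²(3.836×10^-4)/(0.293) = 39.94 H.
U = ½LI² = ½(39.94)(17.5)² = 6.116×10^3 J.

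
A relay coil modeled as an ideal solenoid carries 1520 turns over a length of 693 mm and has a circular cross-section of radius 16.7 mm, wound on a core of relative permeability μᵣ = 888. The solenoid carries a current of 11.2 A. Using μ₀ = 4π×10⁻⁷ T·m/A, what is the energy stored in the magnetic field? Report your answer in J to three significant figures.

A = πr² = π(1.670×10^-2 m)² = 8.762×10^-4 m².
L = μ₀μᵣN²A/ℓ = (4π×10⁻⁷)(888)(1520)²(8.762×10^-4)/(0.693) = 3.26 H.
U = ½LI² = ½(3.26)(11.2)² = 204.4 J.

U ≈ 204 J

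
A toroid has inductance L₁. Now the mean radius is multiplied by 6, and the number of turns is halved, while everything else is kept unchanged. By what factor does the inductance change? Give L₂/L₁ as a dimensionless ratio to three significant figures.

For a toroid, L ∝ μᵣN²A/R.
L₂/L₁ = (6)^-1 × (0.5)^2 = 0.0417.

L₂/L₁ = 0.0417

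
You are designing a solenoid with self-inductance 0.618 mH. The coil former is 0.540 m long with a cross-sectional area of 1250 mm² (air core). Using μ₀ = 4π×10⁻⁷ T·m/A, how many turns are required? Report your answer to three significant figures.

A = 1250 mm² = 1.250×10^-3 m².
From L = μ₀N²A/ℓ, N = √(Lℓ / (μ₀A)).
N = √[(6.180×10^-4)(0.54) / ((4π×10⁻⁷)×1.250×10^-3)] = √(2.1245×10^5) ≈ 460.9.

N ≈ 461 turns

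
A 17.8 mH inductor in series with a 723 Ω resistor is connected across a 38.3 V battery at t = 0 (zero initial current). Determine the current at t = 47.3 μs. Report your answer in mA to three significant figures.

I ≈ 45.2 mA

τ = L/R = 1.780×10^-2/723 = 2.462×10^-5 s; final current I_∞ = ε/R = 38.3/723 = 5.297×10^-2 A.
I(t) = I_∞(1 − e^(−t/τ)) with t/τ = 1.921.
I = (5.297×10^-2)(1 − e^(−1.921)) = 4.522×10^-2 A.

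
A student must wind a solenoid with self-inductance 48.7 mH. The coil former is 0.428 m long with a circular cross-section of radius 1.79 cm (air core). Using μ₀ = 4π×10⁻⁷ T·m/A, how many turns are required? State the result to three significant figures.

N ≈ 4060 turns

A = πr² = π(1.790×10^-2 m)² = 1.007×10^-3 m².
From L = μ₀N²A/ℓ, N = √(Lℓ / (μ₀A)).
N = √[(4.870×10^-2)(0.428) / ((4π×10⁻⁷)×1.007×10^-3)] = √(1.648×10^7) ≈ 4059.3.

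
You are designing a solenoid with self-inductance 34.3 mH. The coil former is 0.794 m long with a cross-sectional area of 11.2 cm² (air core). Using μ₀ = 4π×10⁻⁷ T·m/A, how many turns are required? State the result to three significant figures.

N ≈ 4400 turns

A = 11.2 cm² = 1.120×10^-3 m².
From L = μ₀N²A/ℓ, N = √(Lℓ / (μ₀A)).
N = √[(3.430×10^-2)(0.794) / ((4π×10⁻⁷)×1.120×10^-3)] = √(1.935×10^7) ≈ 4398.9.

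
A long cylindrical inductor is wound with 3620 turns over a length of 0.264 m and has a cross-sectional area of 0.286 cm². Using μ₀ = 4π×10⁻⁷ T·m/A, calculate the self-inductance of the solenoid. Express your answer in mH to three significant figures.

A = 0.286 cm² = 2.860×10^-5 m².
For a long solenoid, L = μ₀N²A/ℓ.
L = (4π×10⁻⁷)(3620)²(2.860×10^-5)/(0.264 m) = 1.784×10^-3 H.

L ≈ 1.78 mH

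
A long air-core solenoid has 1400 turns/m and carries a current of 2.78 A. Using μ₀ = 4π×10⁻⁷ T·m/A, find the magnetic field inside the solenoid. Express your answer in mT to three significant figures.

Inside a long solenoid, B = μ₀nI.
B = (4π×10⁻⁷)(1.400×10^3 m⁻¹)(2.78 A) = 4.891×10^-3 T.

B ≈ 4.89 mT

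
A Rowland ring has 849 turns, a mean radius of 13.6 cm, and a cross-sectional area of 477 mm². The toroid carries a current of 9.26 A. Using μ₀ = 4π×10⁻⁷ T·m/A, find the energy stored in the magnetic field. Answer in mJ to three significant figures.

L = μ₀N²A/(2πR) = (4π×10⁻⁷)(849)²(4.770×10^-4)/(2π×0.136) = 5.056×10^-4 H.
U = ½LI² = ½(5.056×10^-4)(9.26)² = 2.168×10^-2 J.

U ≈ 21.7 mJ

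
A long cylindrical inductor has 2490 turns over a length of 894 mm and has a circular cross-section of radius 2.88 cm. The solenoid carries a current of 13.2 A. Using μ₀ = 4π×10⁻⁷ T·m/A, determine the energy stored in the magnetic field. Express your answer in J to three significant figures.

U ≈ 1.98 J

A = πr² = π(2.880×10^-2 m)² = 2.606×10^-3 m².
L = μ₀N²A/ℓ = (4π×10⁻⁷)(2490)²(2.606×10^-3)/(0.894) = 2.271×10^-2 H.
U = ½LI² = ½(2.271×10^-2)(13.2)² = 1.978 J.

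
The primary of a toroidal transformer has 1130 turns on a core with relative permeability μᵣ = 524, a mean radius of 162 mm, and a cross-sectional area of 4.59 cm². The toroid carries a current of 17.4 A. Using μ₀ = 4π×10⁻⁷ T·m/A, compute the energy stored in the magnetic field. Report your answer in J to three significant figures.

L = μ₀μᵣN²A/(2πR) = (4π×10⁻⁷)(524)(1130)²(4.590×10^-4)/(2π×0.162) = 0.3792 H.
U = ½LI² = ½(0.3792)(17.4)² = 57.4 J.

U ≈ 57.4 J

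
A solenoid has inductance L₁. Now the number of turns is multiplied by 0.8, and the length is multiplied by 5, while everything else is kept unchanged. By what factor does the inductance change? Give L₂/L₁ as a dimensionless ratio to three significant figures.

For a solenoid, L ∝ μᵣN²A/ℓ.
L₂/L₁ = (0.8)^2 × (5)^-1 = 0.128.

L₂/L₁ = 0.128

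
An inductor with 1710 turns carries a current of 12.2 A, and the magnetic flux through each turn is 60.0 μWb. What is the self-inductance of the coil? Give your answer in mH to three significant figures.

L ≈ 8.41 mH

Self-inductance is defined by L = NΦ_B/I (flux linkage over current).
L = (1710)(6.000×10^-5 Wb)/(12.2 A) = 8.410×10^-3 H.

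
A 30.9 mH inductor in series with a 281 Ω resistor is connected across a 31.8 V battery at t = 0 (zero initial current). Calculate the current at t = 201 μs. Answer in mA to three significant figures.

I ≈ 95.0 mA

τ = L/R = 3.090×10^-2/281 = 1.100×10^-4 s; final current I_∞ = ε/R = 31.8/281 = 0.1132 A.
I(t) = I_∞(1 − e^(−t/τ)) with t/τ = 1.828.
I = (0.1132)(1 − e^(−1.828)) = 9.497×10^-2 A.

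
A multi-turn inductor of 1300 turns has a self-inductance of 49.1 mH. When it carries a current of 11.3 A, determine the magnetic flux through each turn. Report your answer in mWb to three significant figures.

Φ_B ≈ 0.427 mWb

From L = NΦ_B/I, the flux per turn is Φ_B = LI/N.
Φ_B = (4.910×10^-2 H)(11.3 A)/1300 = 4.268×10^-4 Wb.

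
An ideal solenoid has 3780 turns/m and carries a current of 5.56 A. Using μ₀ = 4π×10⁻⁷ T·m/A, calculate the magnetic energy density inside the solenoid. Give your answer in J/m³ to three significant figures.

B = μ₀nI = (4π×10⁻⁷)(3.780×10^3)(5.56) = 2.641×10^-2 T.
u = B²/(2μ₀) = (2.641×10^-2)²/(2×4π×10⁻⁷) = 277.5 J/m³.

u ≈ 278 J/m³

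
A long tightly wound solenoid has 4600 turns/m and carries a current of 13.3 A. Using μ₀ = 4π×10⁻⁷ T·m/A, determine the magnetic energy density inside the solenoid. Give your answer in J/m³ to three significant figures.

u ≈ 2350 J/m³

B = μ₀nI = (4π×10⁻⁷)(4.600×10^3)(13.3) = 7.688×10^-2 T.
u = B²/(2μ₀) = (7.688×10^-2)²/(2×4π×10⁻⁷) = 2.352×10^3 J/m³.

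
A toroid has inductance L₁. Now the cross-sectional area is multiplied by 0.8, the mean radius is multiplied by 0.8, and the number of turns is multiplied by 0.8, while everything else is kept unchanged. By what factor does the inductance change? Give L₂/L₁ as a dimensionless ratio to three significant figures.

For a toroid, L ∝ μᵣN²A/R.
L₂/L₁ = (0.8) × (0.8)^-1 × (0.8)^2 = 0.640.

L₂/L₁ = 0.640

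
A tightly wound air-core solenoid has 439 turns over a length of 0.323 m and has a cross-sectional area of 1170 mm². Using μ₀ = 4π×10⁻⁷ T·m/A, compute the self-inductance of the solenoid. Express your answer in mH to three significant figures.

A = 1170 mm² = 1.170×10^-3 m².
For a long solenoid, L = μ₀N²A/ℓ.
L = (4π×10⁻⁷)(439)²(1.170×10^-3)/(0.323 m) = 8.772×10^-4 H.

L ≈ 0.877 mH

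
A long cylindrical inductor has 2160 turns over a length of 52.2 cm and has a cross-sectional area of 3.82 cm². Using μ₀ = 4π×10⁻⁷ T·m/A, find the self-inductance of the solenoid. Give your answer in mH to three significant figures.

L ≈ 4.29 mH

A = 3.82 cm² = 3.820×10^-4 m².
For a long solenoid, L = μ₀N²A/ℓ.
L = (4π×10⁻⁷)(2160)²(3.820×10^-4)/(0.522 m) = 4.291×10^-3 H.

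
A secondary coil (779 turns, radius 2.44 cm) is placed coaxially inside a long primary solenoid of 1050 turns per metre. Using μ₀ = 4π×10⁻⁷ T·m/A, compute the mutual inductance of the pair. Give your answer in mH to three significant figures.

M ≈ 1.92 mH

The outer solenoid produces a uniform field B₁ = μ₀n₁I₁ across the inner coil,
so the flux linkage is N₂Φ = N₂B₁A₂ = μ₀n₁N₂A₂·I₁, giving M = μ₀n₁N₂A₂.
A₂ = πr² = π(2.440×10^-2 m)² = 1.870×10^-3 m².
M = (4π×10⁻⁷)(1050)(779)(1.870×10^-3) = 1.922×10^-3 H.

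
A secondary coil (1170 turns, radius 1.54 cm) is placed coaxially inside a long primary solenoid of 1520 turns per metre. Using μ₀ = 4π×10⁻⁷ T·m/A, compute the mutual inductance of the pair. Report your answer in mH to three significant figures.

M ≈ 1.67 mH

The outer solenoid produces a uniform field B₁ = μ₀n₁I₁ across the inner coil,
so the flux linkage is N₂Φ = N₂B₁A₂ = μ₀n₁N₂A₂·I₁, giving M = μ₀n₁N₂A₂.
A₂ = πr² = π(1.540×10^-2 m)² = 7.451×10^-4 m².
M = (4π×10⁻⁷)(1520)(1170)(7.451×10^-4) = 1.665×10^-3 H.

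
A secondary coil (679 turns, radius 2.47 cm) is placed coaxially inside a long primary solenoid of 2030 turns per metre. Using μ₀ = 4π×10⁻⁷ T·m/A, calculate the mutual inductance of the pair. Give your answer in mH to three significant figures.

The outer solenoid produces a uniform field B₁ = μ₀n₁I₁ across the inner coil,
so the flux linkage is N₂Φ = N₂B₁A₂ = μ₀n₁N₂A₂·I₁, giving M = μ₀n₁N₂A₂.
A₂ = πr² = π(2.470×10^-2 m)² = 1.917×10^-3 m².
M = (4π×10⁻⁷)(2030)(679)(1.917×10^-3) = 3.320×10^-3 H.

M ≈ 3.32 mH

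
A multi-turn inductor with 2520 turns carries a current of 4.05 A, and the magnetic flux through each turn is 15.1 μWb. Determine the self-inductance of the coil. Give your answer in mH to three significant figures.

Self-inductance is defined by L = NΦ_B/I (flux linkage over current).
L = (2520)(1.510×10^-5 Wb)/(4.05 A) = 9.396×10^-3 H.

L ≈ 9.40 mH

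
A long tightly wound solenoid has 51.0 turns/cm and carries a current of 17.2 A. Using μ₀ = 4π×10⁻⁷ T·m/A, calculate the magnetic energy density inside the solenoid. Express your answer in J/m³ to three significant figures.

u ≈ 4830 J/m³

B = μ₀nI = (4π×10⁻⁷)(5.100×10^3)(17.2) = 0.1102 T.
u = B²/(2μ₀) = (0.1102)²/(2×4π×10⁻⁷) = 4.8348×10^3 J/m³.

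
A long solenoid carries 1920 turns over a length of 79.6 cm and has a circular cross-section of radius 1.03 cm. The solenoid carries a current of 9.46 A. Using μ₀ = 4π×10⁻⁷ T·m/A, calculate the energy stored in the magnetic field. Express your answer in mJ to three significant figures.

U ≈ 86.8 mJ

A = πr² = π(1.030×10^-2 m)² = 3.333×10^-4 m².
L = μ₀N²A/ℓ = (4π×10⁻⁷)(1920)²(3.333×10^-4)/(0.796) = 1.940×10^-3 H.
U = ½LI² = ½(1.940×10^-3)(9.46)² = 8.679×10^-2 J.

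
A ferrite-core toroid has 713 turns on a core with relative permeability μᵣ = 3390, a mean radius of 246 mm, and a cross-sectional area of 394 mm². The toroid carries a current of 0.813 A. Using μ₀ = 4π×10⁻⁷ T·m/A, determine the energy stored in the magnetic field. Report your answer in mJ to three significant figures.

L = μ₀μᵣN²A/(2πR) = (4π×10⁻⁷)(3390)(713)²(3.940×10^-4)/(2π×0.246) = 0.552 H.
U = ½LI² = ½(0.552)(0.813)² = 0.1824 J.

U ≈ 182 mJ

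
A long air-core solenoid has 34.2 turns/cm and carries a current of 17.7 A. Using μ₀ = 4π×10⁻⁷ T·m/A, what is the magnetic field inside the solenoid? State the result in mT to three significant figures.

B ≈ 76.1 mT

Inside a long solenoid, B = μ₀nI.
B = (4π×10⁻⁷)(3.420×10^3 m⁻¹)(17.7 A) = 7.607×10^-2 T.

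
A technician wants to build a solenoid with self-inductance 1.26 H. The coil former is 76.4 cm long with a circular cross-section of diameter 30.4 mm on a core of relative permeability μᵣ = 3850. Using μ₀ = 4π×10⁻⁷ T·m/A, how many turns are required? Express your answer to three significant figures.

A = π(d/2)² = π(1.520×10^-2 m)² = 7.258×10^-4 m².
From L = μ₀μᵣN²A/ℓ, N = √(Lℓ / (μ₀μᵣA)).
N = √[(1.26)(0.764) / ((4π×10⁻⁷)(3850)×7.258×10^-4)] = √(2.741×10^5) ≈ 523.6.

N ≈ 524 turns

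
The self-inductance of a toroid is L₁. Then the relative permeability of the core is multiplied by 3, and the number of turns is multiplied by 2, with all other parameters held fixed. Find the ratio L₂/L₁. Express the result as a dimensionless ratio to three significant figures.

L₂/L₁ = 12.0

For a toroid, L ∝ μᵣN²A/R.
L₂/L₁ = (3) × (2)^2 = 12.0.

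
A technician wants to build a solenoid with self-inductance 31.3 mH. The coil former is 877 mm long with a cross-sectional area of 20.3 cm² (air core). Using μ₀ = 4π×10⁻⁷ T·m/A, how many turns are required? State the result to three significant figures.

A = 20.3 cm² = 2.030×10^-3 m².
From L = μ₀N²A/ℓ, N = √(Lℓ / (μ₀A)).
N = √[(3.130×10^-2)(0.877) / ((4π×10⁻⁷)×2.030×10^-3)] = √(1.076×10^7) ≈ 3280.3.

N ≈ 3280 turns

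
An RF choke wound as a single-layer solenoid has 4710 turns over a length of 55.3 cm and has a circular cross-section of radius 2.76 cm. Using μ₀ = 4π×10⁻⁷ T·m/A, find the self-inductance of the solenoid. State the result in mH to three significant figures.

L ≈ 121 mH

A = πr² = π(2.760×10^-2 m)² = 2.393×10^-3 m².
For a long solenoid, L = μ₀N²A/ℓ.
L = (4π×10⁻⁷)(4710)²(2.393×10^-3)/(0.553 m) = 0.1206 H.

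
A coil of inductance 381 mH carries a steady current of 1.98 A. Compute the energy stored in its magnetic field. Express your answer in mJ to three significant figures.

Stored magnetic energy: U = ½LI².
U = ½(0.381 H)(1.98 A)² = 0.7468 J.

U ≈ 747 mJ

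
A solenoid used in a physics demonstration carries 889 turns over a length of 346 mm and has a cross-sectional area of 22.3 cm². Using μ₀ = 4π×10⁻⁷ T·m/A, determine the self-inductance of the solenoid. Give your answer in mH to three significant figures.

L ≈ 6.40 mH

A = 22.3 cm² = 2.230×10^-3 m².
For a long solenoid, L = μ₀N²A/ℓ.
L = (4π×10⁻⁷)(889)²(2.230×10^-3)/(0.346 m) = 6.401×10^-3 H.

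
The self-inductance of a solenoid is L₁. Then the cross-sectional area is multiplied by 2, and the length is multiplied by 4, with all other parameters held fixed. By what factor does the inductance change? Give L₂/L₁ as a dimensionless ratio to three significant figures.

L₂/L₁ = 0.500

For a solenoid, L ∝ μᵣN²A/ℓ.
L₂/L₁ = (2) × (4)^-1 = 0.500.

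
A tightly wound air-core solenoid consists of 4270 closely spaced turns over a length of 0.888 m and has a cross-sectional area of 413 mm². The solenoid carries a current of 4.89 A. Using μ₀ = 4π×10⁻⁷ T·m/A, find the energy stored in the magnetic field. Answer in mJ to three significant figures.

U ≈ 127 mJ

A = 413 mm² = 4.130×10^-4 m².
L = μ₀N²A/ℓ = (4π×10⁻⁷)(4270)²(4.130×10^-4)/(0.888) = 1.066×10^-2 H.
U = ½LI² = ½(1.066×10^-2)(4.89)² = 0.1274 J.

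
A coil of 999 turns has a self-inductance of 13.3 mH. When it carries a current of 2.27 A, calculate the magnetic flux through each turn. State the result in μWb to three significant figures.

Φ_B ≈ 30.2 μWb

From L = NΦ_B/I, the flux per turn is Φ_B = LI/N.
Φ_B = (1.330×10^-2 H)(2.27 A)/999 = 3.022×10^-5 Wb.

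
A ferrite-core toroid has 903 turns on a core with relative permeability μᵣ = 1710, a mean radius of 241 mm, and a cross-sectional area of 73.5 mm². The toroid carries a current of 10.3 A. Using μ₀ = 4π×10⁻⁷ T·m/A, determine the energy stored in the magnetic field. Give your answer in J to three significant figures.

L = μ₀μᵣN²A/(2πR) = (4π×10⁻⁷)(1710)(903)²(7.350×10^-5)/(2π×0.241) = 8.50495×10^-2 H.
U = ½LI² = ½(8.50495×10^-2)(10.3)² = 4.511 J.

U ≈ 4.51 J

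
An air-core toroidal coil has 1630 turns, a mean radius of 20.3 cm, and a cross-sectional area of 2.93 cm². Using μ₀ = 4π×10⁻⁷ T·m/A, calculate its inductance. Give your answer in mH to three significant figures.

For a thin toroid, L = μ₀N²A/(2πR).
L = (4π×10⁻⁷)(1630)²(2.930×10^-4) / (2π×0.203 m) = 7.670×10^-4 H.

L ≈ 0.767 mH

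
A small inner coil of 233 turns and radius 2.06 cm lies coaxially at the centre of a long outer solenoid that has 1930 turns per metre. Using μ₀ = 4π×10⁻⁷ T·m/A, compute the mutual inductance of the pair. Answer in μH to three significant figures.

M ≈ 753 μH

The outer solenoid produces a uniform field B₁ = μ₀n₁I₁ across the inner coil,
so the flux linkage is N₂Φ = N₂B₁A₂ = μ₀n₁N₂A₂·I₁, giving M = μ₀n₁N₂A₂.
A₂ = πr² = π(2.060×10^-2 m)² = 1.333×10^-3 m².
M = (4π×10⁻⁷)(1930)(233)(1.333×10^-3) = 7.534×10^-4 H.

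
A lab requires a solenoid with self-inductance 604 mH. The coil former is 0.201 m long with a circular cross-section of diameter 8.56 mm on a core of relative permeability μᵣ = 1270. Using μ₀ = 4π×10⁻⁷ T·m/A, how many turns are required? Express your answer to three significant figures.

A = π(d/2)² = π(4.280×10^-3 m)² = 5.7549×10^-5 m².
From L = μ₀μᵣN²A/ℓ, N = √(Lℓ / (μ₀μᵣA)).
N = √[(0.604)(0.201) / ((4π×10⁻⁷)(1270)×5.7549×10^-5)] = √(1.322×10^6) ≈ 1149.7.

N ≈ 1150 turns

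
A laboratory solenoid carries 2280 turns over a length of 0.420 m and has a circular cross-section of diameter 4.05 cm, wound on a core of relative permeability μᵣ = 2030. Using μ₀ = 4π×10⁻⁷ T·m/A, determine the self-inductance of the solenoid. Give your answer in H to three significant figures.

L ≈ 40.7 H

A = π(d/2)² = π(2.025×10^-2 m)² = 1.288×10^-3 m².
For a long solenoid, L = μ₀μᵣN²A/ℓ.
L = (4π×10⁻⁷)(2030)(2280)²(1.288×10^-3)/(0.42 m) = 40.67 H.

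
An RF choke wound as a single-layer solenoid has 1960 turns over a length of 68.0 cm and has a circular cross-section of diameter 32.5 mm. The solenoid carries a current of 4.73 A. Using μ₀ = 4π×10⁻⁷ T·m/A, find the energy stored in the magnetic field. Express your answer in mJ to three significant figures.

A = π(d/2)² = π(1.625×10^-2 m)² = 8.296×10^-4 m².
L = μ₀N²A/ℓ = (4π×10⁻⁷)(1960)²(8.296×10^-4)/(0.68) = 5.889×10^-3 H.
U = ½LI² = ½(5.889×10^-3)(4.73)² = 6.588×10^-2 J.

U ≈ 65.9 mJ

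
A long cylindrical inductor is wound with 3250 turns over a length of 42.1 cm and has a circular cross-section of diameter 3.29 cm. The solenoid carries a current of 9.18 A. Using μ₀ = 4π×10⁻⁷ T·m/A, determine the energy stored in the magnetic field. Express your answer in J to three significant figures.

A = π(d/2)² = π(1.645×10^-2 m)² = 8.501×10^-4 m².
L = μ₀N²A/ℓ = (4π×10⁻⁷)(3250)²(8.501×10^-4)/(0.421) = 2.680×10^-2 H.
U = ½LI² = ½(2.680×10^-2)(9.18)² = 1.129 J.

U ≈ 1.13 J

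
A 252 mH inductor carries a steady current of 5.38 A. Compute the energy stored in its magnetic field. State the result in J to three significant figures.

Stored magnetic energy: U = ½LI².
U = ½(0.252 H)(5.38 A)² = 3.647 J.

U ≈ 3.65 J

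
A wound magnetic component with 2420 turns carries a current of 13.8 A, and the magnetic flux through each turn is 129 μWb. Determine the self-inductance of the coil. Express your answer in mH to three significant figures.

L ≈ 22.6 mH

Self-inductance is defined by L = NΦ_B/I (flux linkage over current).
L = (2420)(1.290×10^-4 Wb)/(13.8 A) = 2.262×10^-2 H.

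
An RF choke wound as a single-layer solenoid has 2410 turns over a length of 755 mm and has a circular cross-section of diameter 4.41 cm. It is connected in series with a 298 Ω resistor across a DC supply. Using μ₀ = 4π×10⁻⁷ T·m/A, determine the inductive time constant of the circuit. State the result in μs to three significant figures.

τ ≈ 49.6 μs

A = π(d/2)² = π(2.205×10^-2 m)² = 1.527×10^-3 m².
L = μ₀N²A/ℓ = (4π×10⁻⁷)(2410)²(1.527×10^-3)/(0.755) = 1.477×10^-2 H.
τ = L/R = (1.477×10^-2)/(298) = 4.955×10^-5 s.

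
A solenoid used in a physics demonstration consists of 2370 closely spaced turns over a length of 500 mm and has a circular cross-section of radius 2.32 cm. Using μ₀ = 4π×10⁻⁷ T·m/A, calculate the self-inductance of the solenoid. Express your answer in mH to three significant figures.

L ≈ 23.9 mH

A = πr² = π(2.320×10^-2 m)² = 1.691×10^-3 m².
For a long solenoid, L = μ₀N²A/ℓ.
L = (4π×10⁻⁷)(2370)²(1.691×10^-3)/(0.5 m) = 2.387×10^-2 H.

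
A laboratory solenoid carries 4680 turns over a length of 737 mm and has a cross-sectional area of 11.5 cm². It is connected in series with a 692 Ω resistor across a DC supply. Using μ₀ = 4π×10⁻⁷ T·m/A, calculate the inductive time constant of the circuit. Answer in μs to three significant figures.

A = 11.5 cm² = 1.150×10^-3 m².
L = μ₀N²A/ℓ = (4π×10⁻⁷)(4680)²(1.150×10^-3)/(0.737) = 4.2947×10^-2 H.
τ = L/R = (4.2947×10^-2)/(692) = 6.206×10^-5 s.

τ ≈ 62.1 μs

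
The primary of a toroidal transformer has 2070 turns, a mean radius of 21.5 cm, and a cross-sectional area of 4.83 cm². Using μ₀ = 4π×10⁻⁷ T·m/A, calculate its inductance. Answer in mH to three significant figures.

L ≈ 1.93 mH

For a thin toroid, L = μ₀N²A/(2πR).
L = (4π×10⁻⁷)(2070)²(4.830×10^-4) / (2π×0.215 m) = 1.925×10^-3 H.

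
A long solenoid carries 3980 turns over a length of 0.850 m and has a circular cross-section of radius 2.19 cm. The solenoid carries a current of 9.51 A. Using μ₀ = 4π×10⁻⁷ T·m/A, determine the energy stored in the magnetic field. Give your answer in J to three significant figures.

A = πr² = π(2.190×10^-2 m)² = 1.507×10^-3 m².
L = μ₀N²A/ℓ = (4π×10⁻⁷)(3980)²(1.507×10^-3)/(0.85) = 3.529×10^-2 H.
U = ½LI² = ½(3.529×10^-2)(9.51)² = 1.596 J.

U ≈ 1.60 J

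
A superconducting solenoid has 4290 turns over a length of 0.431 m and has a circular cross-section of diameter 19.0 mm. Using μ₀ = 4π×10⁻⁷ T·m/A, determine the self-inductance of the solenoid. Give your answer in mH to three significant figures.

A = π(d/2)² = π(9.500×10^-3 m)² = 2.835×10^-4 m².
For a long solenoid, L = μ₀N²A/ℓ.
L = (4π×10⁻⁷)(4290)²(2.835×10^-4)/(0.431 m) = 1.521×10^-2 H.

L ≈ 15.2 mH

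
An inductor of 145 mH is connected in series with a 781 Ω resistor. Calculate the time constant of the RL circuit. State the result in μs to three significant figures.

τ ≈ 186 μs

τ = L/R = (0.145 H)/(781 Ω) = 1.857×10^-4 s.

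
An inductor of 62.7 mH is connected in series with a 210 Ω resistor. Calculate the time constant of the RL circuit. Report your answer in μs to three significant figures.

τ ≈ 299 μs

τ = L/R = (6.270×10^-2 H)/(210 Ω) = 2.986×10^-4 s.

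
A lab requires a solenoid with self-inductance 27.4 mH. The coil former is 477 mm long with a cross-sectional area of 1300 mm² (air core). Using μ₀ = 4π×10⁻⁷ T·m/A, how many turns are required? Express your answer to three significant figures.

N ≈ 2830 turns

A = 1300 mm² = 1.300×10^-3 m².
From L = μ₀N²A/ℓ, N = √(Lℓ / (μ₀A)).
N = √[(2.740×10^-2)(0.477) / ((4π×10⁻⁷)×1.300×10^-3)] = √(8.000×10^6) ≈ 2828.5.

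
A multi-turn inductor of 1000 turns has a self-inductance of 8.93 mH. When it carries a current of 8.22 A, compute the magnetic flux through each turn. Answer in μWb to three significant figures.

Φ_B ≈ 73.4 μWb

From L = NΦ_B/I, the flux per turn is Φ_B = LI/N.
Φ_B = (8.930×10^-3 H)(8.22 A)/1000 = 7.340×10^-5 Wb.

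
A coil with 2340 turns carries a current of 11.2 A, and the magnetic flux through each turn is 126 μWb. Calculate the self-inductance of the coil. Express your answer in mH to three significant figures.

L ≈ 26.3 mH

Self-inductance is defined by L = NΦ_B/I (flux linkage over current).
L = (2340)(1.260×10^-4 Wb)/(11.2 A) = 2.633×10^-2 H.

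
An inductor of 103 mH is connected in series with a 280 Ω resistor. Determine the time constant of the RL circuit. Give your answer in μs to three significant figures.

τ ≈ 368 μs

τ = L/R = (0.103 H)/(280 Ω) = 3.679×10^-4 s.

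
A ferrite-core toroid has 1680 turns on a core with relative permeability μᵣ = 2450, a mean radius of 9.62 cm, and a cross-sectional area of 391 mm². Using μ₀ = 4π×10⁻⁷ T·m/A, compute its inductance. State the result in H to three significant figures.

L ≈ 5.62 H

For a thin toroid, L = μ₀μᵣN²A/(2πR).
L = (4π×10⁻⁷)(2450)(1680)²(3.910×10^-4) / (2π×9.620×10^-2 m) = 5.621 H.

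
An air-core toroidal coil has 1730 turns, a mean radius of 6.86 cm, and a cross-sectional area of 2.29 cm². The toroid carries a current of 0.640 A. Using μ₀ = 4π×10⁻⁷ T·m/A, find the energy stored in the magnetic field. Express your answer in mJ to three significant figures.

U ≈ 0.409 mJ

L = μ₀N²A/(2πR) = (4π×10⁻⁷)(1730)²(2.290×10^-4)/(2π×6.860×10^-2) = 1.998×10^-3 H.
U = ½LI² = ½(1.998×10^-3)(0.640)² = 4.092×10^-4 J.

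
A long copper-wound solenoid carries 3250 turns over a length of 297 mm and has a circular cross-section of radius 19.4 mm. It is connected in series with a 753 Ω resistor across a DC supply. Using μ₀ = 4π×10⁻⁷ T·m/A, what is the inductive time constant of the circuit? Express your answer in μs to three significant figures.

τ ≈ 70.2 μs

A = πr² = π(1.940×10^-2 m)² = 1.182×10^-3 m².
L = μ₀N²A/ℓ = (4π×10⁻⁷)(3250)²(1.182×10^-3)/(0.297) = 5.284×10^-2 H.
τ = L/R = (5.284×10^-2)/(753) = 7.017×10^-5 s.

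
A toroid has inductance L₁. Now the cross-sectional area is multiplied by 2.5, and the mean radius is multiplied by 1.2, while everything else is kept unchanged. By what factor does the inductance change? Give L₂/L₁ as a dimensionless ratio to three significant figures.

L₂/L₁ = 2.08

For a toroid, L ∝ μᵣN²A/R.
L₂/L₁ = (2.5) × (1.2)^-1 = 2.08.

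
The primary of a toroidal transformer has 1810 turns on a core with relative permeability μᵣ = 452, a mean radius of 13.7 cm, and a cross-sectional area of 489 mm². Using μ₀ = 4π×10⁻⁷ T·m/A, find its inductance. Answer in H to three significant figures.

L ≈ 1.06 H

For a thin toroid, L = μ₀μᵣN²A/(2πR).
L = (4π×10⁻⁷)(452)(1810)²(4.890×10^-4) / (2π×0.137 m) = 1.057 H.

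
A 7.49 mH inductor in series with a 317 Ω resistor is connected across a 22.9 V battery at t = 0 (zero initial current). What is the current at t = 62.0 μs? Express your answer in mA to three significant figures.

τ = L/R = 7.490×10^-3/317 = 2.363×10^-5 s; final current I_∞ = ε/R = 22.9/317 = 7.224×10^-2 A.
I(t) = I_∞(1 − e^(−t/τ)) with t/τ = 2.624.
I = (7.224×10^-2)(1 − e^(−2.624)) = 6.700×10^-2 A.

I ≈ 67.0 mA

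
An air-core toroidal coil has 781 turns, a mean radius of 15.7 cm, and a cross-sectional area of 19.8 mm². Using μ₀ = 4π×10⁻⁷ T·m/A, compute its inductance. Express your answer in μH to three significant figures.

L ≈ 15.4 μH

For a thin toroid, L = μ₀N²A/(2πR).
L = (4π×10⁻⁷)(781)²(1.980×10^-5) / (2π×0.157 m) = 1.539×10^-5 H.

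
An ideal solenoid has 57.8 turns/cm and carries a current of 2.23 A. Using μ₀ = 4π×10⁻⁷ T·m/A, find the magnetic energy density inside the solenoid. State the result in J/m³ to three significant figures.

B = μ₀nI = (4π×10⁻⁷)(5.780×10^3)(2.23) = 1.620×10^-2 T.
u = B²/(2μ₀) = (1.620×10^-2)²/(2×4π×10⁻⁷) = 104.4 J/m³.

u ≈ 104 J/m³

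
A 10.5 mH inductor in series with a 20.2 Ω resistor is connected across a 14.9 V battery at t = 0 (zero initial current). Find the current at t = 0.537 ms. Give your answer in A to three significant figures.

τ = L/R = 1.050×10^-2/20.2 = 5.198×10^-4 s; final current I_∞ = ε/R = 14.9/20.2 = 0.7376 A.
I(t) = I_∞(1 − e^(−t/τ)) with t/τ = 1.033.
I = (0.7376)(1 − e^(−1.033)) = 0.4751 A.

I ≈ 0.475 A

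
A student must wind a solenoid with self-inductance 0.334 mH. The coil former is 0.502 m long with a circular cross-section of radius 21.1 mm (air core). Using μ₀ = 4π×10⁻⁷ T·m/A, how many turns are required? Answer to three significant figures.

N ≈ 309 turns

A = πr² = π(2.110×10^-2 m)² = 1.399×10^-3 m².
From L = μ₀N²A/ℓ, N = √(Lℓ / (μ₀A)).
N = √[(3.340×10^-4)(0.502) / ((4π×10⁻⁷)×1.399×10^-3)] = √(9.539×10^4) ≈ 308.9.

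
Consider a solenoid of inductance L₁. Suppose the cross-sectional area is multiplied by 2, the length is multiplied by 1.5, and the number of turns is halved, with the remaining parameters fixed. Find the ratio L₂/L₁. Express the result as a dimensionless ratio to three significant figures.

L₂/L₁ = 0.333

For a solenoid, L ∝ μᵣN²A/ℓ.
L₂/L₁ = (2) × (1.5)^-1 × (0.5)^2 = 0.333.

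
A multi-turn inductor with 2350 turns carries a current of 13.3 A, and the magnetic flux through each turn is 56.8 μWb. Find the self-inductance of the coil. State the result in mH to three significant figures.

L ≈ 10.0 mH

Self-inductance is defined by L = NΦ_B/I (flux linkage over current).
L = (2350)(5.680×10^-5 Wb)/(13.3 A) = 1.004×10^-2 H.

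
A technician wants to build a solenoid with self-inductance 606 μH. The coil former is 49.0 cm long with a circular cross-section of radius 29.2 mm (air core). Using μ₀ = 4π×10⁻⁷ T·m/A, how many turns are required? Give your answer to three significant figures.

A = πr² = π(2.920×10^-2 m)² = 2.679×10^-3 m².
From L = μ₀N²A/ℓ, N = √(Lℓ / (μ₀A)).
N = √[(6.060×10^-4)(0.49) / ((4π×10⁻⁷)×2.679×10^-3)] = √(8.822×10^4) ≈ 297.0.

N ≈ 297 turns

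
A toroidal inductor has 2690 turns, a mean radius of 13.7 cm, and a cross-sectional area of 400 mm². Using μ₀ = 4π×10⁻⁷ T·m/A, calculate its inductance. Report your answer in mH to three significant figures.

L ≈ 4.23 mH

For a thin toroid, L = μ₀N²A/(2πR).
L = (4π×10⁻⁷)(2690)²(4.000×10^-4) / (2π×0.137 m) = 4.225×10^-3 H.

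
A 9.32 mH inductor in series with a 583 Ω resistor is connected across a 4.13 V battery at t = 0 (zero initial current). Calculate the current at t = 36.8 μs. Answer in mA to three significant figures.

τ = L/R = 9.320×10^-3/583 = 1.599×10^-5 s; final current I_∞ = ε/R = 4.13/583 = 7.084×10^-3 A.
I(t) = I_∞(1 − e^(−t/τ)) with t/τ = 2.302.
I = (7.084×10^-3)(1 − e^(−2.302)) = 6.375×10^-3 A.

I ≈ 6.38 mA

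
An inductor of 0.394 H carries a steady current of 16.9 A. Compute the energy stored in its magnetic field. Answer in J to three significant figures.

Stored magnetic energy: U = ½LI².
U = ½(0.394 H)(16.9 A)² = 56.27 J.

U ≈ 56.3 J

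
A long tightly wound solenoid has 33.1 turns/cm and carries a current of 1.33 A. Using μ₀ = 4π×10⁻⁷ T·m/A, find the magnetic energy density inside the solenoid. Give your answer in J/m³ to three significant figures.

u ≈ 12.2 J/m³

B = μ₀nI = (4π×10⁻⁷)(3.310×10^3)(1.33) = 5.532×10^-3 T.
u = B²/(2μ₀) = (5.532×10^-3)²/(2×4π×10⁻⁷) = 12.18 J/m³.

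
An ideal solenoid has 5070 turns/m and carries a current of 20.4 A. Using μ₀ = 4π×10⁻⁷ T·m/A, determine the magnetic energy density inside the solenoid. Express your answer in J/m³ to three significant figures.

u ≈ 6720 J/m³

B = μ₀nI = (4π×10⁻⁷)(5.070×10^3)(20.4) = 0.13 T.
u = B²/(2μ₀) = (0.13)²/(2×4π×10⁻⁷) = 6.721×10^3 J/m³.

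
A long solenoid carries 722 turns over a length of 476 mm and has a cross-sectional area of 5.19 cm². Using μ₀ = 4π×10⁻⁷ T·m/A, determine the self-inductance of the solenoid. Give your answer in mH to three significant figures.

L ≈ 0.714 mH

A = 5.19 cm² = 5.190×10^-4 m².
For a long solenoid, L = μ₀N²A/ℓ.
L = (4π×10⁻⁷)(722)²(5.190×10^-4)/(0.476 m) = 7.142×10^-4 H.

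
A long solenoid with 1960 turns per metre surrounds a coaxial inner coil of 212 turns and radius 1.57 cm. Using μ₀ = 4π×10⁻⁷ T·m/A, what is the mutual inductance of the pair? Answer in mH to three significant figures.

M ≈ 0.404 mH

The outer solenoid produces a uniform field B₁ = μ₀n₁I₁ across the inner coil,
so the flux linkage is N₂Φ = N₂B₁A₂ = μ₀n₁N₂A₂·I₁, giving M = μ₀n₁N₂A₂.
A₂ = πr² = π(1.570×10^-2 m)² = 7.744×10^-4 m².
M = (4π×10⁻⁷)(1960)(212)(7.744×10^-4) = 4.043×10^-4 H.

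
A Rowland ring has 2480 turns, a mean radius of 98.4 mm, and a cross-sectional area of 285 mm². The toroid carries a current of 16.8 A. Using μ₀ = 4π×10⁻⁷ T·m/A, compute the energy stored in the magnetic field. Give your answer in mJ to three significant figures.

U ≈ 503 mJ

L = μ₀N²A/(2πR) = (4π×10⁻⁷)(2480)²(2.850×10^-4)/(2π×9.840×10^-2) = 3.563×10^-3 H.
U = ½LI² = ½(3.563×10^-3)(16.8)² = 0.5028 J.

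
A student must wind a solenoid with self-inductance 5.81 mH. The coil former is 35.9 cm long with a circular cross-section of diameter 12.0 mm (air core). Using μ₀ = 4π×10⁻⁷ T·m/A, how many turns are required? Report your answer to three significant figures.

N ≈ 3830 turns

A = π(d/2)² = π(6.000×10^-3 m)² = 1.131×10^-4 m².
From L = μ₀N²A/ℓ, N = √(Lℓ / (μ₀A)).
N = √[(5.810×10^-3)(0.359) / ((4π×10⁻⁷)×1.131×10^-4)] = √(1.468×10^7) ≈ 3830.9.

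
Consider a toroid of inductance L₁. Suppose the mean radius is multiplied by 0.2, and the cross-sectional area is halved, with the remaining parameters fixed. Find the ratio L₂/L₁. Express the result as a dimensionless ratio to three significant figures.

For a toroid, L ∝ μᵣN²A/R.
L₂/L₁ = (0.2)^-1 × (0.5) = 2.50.

L₂/L₁ = 2.50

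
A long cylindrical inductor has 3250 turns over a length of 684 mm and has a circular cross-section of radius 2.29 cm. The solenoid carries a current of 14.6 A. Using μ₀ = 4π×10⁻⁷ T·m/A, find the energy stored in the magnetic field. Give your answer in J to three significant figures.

U ≈ 3.41 J

A = πr² = π(2.290×10^-2 m)² = 1.647×10^-3 m².
L = μ₀N²A/ℓ = (4π×10⁻⁷)(3250)²(1.647×10^-3)/(0.684) = 3.197×10^-2 H.
U = ½LI² = ½(3.197×10^-2)(14.6)² = 3.407 J.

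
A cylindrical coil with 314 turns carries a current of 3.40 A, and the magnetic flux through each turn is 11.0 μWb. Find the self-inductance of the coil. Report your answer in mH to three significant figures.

Self-inductance is defined by L = NΦ_B/I (flux linkage over current).
L = (314)(1.100×10^-5 Wb)/(3.40 A) = 1.016×10^-3 H.

L ≈ 1.02 mH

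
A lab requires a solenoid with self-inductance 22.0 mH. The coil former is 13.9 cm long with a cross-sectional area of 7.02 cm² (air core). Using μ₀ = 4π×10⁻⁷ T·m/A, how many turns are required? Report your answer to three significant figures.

N ≈ 1860 turns

A = 7.02 cm² = 7.020×10^-4 m².
From L = μ₀N²A/ℓ, N = √(Lℓ / (μ₀A)).
N = √[(2.200×10^-2)(0.139) / ((4π×10⁻⁷)×7.020×10^-4)] = √(3.466×10^6) ≈ 1861.9.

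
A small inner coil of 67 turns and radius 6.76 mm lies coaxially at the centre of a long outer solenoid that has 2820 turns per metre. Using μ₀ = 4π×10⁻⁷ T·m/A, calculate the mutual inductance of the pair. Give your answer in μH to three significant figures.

M ≈ 34.1 μH

The outer solenoid produces a uniform field B₁ = μ₀n₁I₁ across the inner coil,
so the flux linkage is N₂Φ = N₂B₁A₂ = μ₀n₁N₂A₂·I₁, giving M = μ₀n₁N₂A₂.
A₂ = πr² = π(6.760×10^-3 m)² = 1.436×10^-4 m².
M = (4π×10⁻⁷)(2820)(67)(1.436×10^-4) = 3.409×10^-5 H.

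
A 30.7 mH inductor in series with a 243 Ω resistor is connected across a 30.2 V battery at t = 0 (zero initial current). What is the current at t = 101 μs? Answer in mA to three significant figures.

I ≈ 68.4 mA

τ = L/R = 3.070×10^-2/243 = 1.263×10^-4 s; final current I_∞ = ε/R = 30.2/243 = 0.1243 A.
I(t) = I_∞(1 − e^(−t/τ)) with t/τ = 0.799.
I = (0.1243)(1 − e^(−0.799)) = 6.841×10^-2 A.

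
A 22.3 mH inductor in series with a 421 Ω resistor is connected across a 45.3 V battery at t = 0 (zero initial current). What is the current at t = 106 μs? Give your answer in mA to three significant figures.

I ≈ 93.1 mA

τ = L/R = 2.230×10^-2/421 = 5.297×10^-5 s; final current I_∞ = ε/R = 45.3/421 = 0.1076 A.
I(t) = I_∞(1 − e^(−t/τ)) with t/τ = 2.001.
I = (0.1076)(1 − e^(−2.001)) = 9.306×10^-2 A.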